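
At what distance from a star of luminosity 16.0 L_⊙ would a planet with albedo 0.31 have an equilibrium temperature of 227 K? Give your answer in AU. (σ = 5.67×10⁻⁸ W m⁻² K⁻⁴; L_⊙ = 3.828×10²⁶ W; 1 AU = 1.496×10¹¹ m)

d ≈ 5.00 AU

L = 16.0 × 3.828×10²⁶ = 6.12×10²⁷ W.
From T_eq⁴ = L(1−A)/(16πσd²): d = √[L(1−A)/(16πσT_eq⁴)].
d = √[6.12×10²⁷ × 0.69 / (16π × 5.67×10⁻⁸ × (227)⁴)] = 7.47×10¹¹ m = 5.00 AU.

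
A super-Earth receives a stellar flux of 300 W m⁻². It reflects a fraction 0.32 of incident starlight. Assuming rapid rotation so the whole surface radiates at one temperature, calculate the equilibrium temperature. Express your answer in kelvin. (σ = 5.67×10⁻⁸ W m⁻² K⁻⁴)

Energy balance: absorbed = emitted ⇒ πR²·S(1−A) = 4πR²·σT_eq⁴, so T_eq⁴ = S(1−A)/(4σ).
T_eq = [300 × 0.68 / (4 × 5.67×10⁻⁸)]^(1/4) = (8.99×10⁸)^(1/4) = 173 K.

T_eq ≈ 173 K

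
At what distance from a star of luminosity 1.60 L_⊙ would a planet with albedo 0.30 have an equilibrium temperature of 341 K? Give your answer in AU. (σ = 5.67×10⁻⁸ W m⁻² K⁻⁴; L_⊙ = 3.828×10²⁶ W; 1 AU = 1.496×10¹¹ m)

L = 1.60 × 3.828×10²⁶ = 6.12×10²⁶ W.
From T_eq⁴ = L(1−A)/(16πσd²): d = √[L(1−A)/(16πσT_eq⁴)].
d = √[6.12×10²⁶ × 0.70 / (16π × 5.67×10⁻⁸ × (341)⁴)] = 1.05×10¹¹ m = 0.705 AU.

d ≈ 0.705 AU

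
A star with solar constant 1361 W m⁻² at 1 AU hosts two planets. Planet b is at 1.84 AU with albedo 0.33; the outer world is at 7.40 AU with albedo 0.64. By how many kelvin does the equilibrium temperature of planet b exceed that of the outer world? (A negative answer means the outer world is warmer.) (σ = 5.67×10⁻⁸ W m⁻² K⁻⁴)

ΔT ≈ 106.4 K

T_eq = [S₀(1−A)/(4σd²)]^(1/4), so T ∝ (1−A)^(1/4) / √d.
T₁ = [1361×0.67/(4×5.67×10⁻⁸×1.84²)]^(1/4) = 185.64 K.
T₂ = [1361×0.36/(4×5.67×10⁻⁸×7.40²)]^(1/4) = 79.25 K.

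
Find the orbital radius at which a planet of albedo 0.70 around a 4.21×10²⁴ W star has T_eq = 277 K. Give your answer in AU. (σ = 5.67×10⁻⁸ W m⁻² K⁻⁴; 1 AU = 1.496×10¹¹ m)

d ≈ 0.0580 AU

From T_eq⁴ = L(1−A)/(16πσd²): d = √[L(1−A)/(16πσT_eq⁴)].
d = √[4.21×10²⁴ × 0.30 / (16π × 5.67×10⁻⁸ × (277)⁴)] = 8.68×10⁹ m = 0.0580 AU.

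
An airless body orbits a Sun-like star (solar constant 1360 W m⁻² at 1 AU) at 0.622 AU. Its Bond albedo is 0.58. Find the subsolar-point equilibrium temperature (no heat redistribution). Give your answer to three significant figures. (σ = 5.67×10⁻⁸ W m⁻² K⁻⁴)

Flux at 0.622 AU: S = 1360/0.622² = 3520 W m⁻².
At the subsolar point the surface absorbs S(1−A) and emits σT⁴ per unit area — no factor of 4, since only the local patch is in balance.
T = [3520 × 0.42 / 5.67×10⁻⁸]^(1/4) = (2.60×10¹⁰)^(1/4) = 402 K.

T_ss ≈ 402 K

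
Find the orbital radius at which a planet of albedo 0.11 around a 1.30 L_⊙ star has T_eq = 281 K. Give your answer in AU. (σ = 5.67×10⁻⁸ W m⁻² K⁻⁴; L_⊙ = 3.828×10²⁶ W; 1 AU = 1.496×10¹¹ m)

L = 1.30 × 3.828×10²⁶ = 4.98×10²⁶ W.
From T_eq⁴ = L(1−A)/(16πσd²): d = √[L(1−A)/(16πσT_eq⁴)].
d = √[4.98×10²⁶ × 0.89 / (16π × 5.67×10⁻⁸ × (281)⁴)] = 1.58×10¹¹ m = 1.06 AU.

d ≈ 1.06 AU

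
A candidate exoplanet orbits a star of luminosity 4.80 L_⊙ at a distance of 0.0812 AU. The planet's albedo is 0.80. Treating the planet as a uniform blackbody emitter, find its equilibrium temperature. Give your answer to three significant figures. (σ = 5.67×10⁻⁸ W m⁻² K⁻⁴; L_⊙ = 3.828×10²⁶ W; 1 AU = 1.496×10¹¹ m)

d = 0.0812 AU = 1.21×10¹⁰ m.
L = 4.80 × 3.828×10²⁶ = 1.84×10²⁷ W.
Flux: S = L/(4πd²) = 1.84×10²⁷/(4π×(1.21×10¹⁰)²) = 9.91×10⁵ W m⁻².
Energy balance: absorbed = emitted ⇒ πR²·S(1−A) = 4πR²·σT_eq⁴, so T_eq⁴ = S(1−A)/(4σ).
T_eq = [9.91×10⁵ × 0.20 / (4 × 5.67×10⁻⁸)]^(1/4) = (8.74×10¹¹)^(1/4) = 967 K.

T_eq ≈ 967 K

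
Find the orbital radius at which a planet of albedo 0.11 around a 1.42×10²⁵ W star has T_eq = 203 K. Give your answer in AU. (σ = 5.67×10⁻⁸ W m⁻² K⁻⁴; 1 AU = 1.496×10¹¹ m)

d ≈ 0.342 AU

From T_eq⁴ = L(1−A)/(16πσd²): d = √[L(1−A)/(16πσT_eq⁴)].
d = √[1.42×10²⁵ × 0.89 / (16π × 5.67×10⁻⁸ × (203)⁴)] = 5.11×10¹⁰ m = 0.342 AU.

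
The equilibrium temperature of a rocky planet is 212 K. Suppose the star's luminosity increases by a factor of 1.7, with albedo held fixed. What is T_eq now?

T_eq ≈ 242 K

T_eq ∝ L^(1/4) · d^(−1/2).
T′ = 212 × 1.7^(1/4) = 242 K.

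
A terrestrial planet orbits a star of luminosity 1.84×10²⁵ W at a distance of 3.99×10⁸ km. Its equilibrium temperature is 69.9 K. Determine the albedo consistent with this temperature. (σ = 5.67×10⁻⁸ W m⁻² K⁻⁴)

d = 3.99×10⁸ km = 3.99×10¹¹ m.
Flux: S = L/(4πd²) = 1.84×10²⁵/(4π×(3.99×10¹¹)²) = 9.20 W m⁻².
From T_eq⁴ = S(1−A)/(4σ): 1−A = 4σT_eq⁴/S.
1−A = 4 × 5.67×10⁻⁸ × (69.9)⁴ / 9.20 = 0.589.

A ≈ 0.41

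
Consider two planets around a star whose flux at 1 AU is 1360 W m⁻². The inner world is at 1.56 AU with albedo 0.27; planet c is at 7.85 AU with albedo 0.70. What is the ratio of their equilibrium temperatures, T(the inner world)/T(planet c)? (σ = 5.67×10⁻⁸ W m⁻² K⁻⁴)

T₁/T₂ ≈ 2.802

T_eq = [S₀(1−A)/(4σd²)]^(1/4), so T ∝ (1−A)^(1/4) / √d.
T₁ = [1360×0.73/(4×5.67×10⁻⁸×1.56²)]^(1/4) = 205.94 K.
T₂ = [1360×0.30/(4×5.67×10⁻⁸×7.85²)]^(1/4) = 73.51 K.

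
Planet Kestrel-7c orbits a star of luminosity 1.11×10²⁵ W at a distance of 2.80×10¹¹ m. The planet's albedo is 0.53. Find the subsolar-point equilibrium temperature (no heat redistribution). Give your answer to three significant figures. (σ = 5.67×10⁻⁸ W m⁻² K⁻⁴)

Flux: S = L/(4πd²) = 1.11×10²⁵/(4π×(2.80×10¹¹)²) = 11.3 W m⁻².
At the subsolar point the surface absorbs S(1−A) and emits σT⁴ per unit area — no factor of 4, since only the local patch is in balance.
T = [11.3 × 0.47 / 5.67×10⁻⁸]^(1/4) = (9.34×10⁷)^(1/4) = 98.3 K.

T_ss ≈ 98.3 K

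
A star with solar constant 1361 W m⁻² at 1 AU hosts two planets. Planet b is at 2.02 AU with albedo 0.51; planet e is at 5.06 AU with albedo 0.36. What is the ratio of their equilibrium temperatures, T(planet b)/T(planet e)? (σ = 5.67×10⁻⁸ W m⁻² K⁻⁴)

T_eq = [S₀(1−A)/(4σd²)]^(1/4), so T ∝ (1−A)^(1/4) / √d.
T₁ = [1361×0.49/(4×5.67×10⁻⁸×2.02²)]^(1/4) = 163.84 K.
T₂ = [1361×0.64/(4×5.67×10⁻⁸×5.06²)]^(1/4) = 110.67 K.

T₁/T₂ ≈ 1.480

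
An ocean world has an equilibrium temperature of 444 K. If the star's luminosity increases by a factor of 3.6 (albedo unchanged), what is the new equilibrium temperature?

T_eq ∝ L^(1/4) · d^(−1/2).
T′ = 444 × 3.6^(1/4) = 612 K.

T_eq ≈ 612 K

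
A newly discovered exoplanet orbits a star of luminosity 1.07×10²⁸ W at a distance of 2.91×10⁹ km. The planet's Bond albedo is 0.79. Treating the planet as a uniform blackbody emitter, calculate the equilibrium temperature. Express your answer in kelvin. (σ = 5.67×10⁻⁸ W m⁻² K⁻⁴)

d = 2.91×10⁹ km = 2.91×10¹² m.
Flux: S = L/(4πd²) = 1.07×10²⁸/(4π×(2.91×10¹²)²) = 101 W m⁻².
Energy balance: absorbed = emitted ⇒ πR²·S(1−A) = 4πR²·σT_eq⁴, so T_eq⁴ = S(1−A)/(4σ).
T_eq = [101 × 0.21 / (4 × 5.67×10⁻⁸)]^(1/4) = (9.31×10⁷)^(1/4) = 98.2 K.

T_eq ≈ 98.2 K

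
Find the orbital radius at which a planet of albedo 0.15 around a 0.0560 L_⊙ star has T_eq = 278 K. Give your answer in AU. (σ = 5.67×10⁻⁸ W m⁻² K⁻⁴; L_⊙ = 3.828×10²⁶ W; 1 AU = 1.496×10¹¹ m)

L = 0.0560 × 3.828×10²⁶ = 2.14×10²⁵ W.
From T_eq⁴ = L(1−A)/(16πσd²): d = √[L(1−A)/(16πσT_eq⁴)].
d = √[2.14×10²⁵ × 0.85 / (16π × 5.67×10⁻⁸ × (278)⁴)] = 3.27×10¹⁰ m = 0.219 AU.

d ≈ 0.219 AU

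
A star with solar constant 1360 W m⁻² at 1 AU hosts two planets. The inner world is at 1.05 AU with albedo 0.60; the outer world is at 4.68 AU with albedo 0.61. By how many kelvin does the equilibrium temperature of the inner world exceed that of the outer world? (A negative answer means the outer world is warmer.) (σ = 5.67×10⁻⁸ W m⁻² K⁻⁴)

T_eq = [S₀(1−A)/(4σd²)]^(1/4), so T ∝ (1−A)^(1/4) / √d.
T₁ = [1360×0.40/(4×5.67×10⁻⁸×1.05²)]^(1/4) = 215.97 K.
T₂ = [1360×0.39/(4×5.67×10⁻⁸×4.68²)]^(1/4) = 101.65 K.

ΔT ≈ 114.3 K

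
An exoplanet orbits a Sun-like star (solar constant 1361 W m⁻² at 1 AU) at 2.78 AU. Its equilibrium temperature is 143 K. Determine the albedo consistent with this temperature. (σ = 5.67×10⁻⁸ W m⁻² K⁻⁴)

A ≈ 0.46

Flux at 2.78 AU: S = 1361/2.78² = 176 W m⁻².
From T_eq⁴ = S(1−A)/(4σ): 1−A = 4σT_eq⁴/S.
1−A = 4 × 5.67×10⁻⁸ × (143)⁴ / 176 = 0.539.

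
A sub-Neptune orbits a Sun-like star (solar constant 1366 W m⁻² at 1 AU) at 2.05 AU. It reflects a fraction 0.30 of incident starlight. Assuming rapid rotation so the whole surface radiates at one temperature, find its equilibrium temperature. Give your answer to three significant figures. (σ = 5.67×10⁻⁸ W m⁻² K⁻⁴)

Flux at 2.05 AU: S = 1366/2.05² = 325 W m⁻².
Energy balance: absorbed = emitted ⇒ πR²·S(1−A) = 4πR²·σT_eq⁴, so T_eq⁴ = S(1−A)/(4σ).
T_eq = [325 × 0.70 / (4 × 5.67×10⁻⁸)]^(1/4) = (1.00×10⁹)^(1/4) = 178 K.

T_eq ≈ 178 K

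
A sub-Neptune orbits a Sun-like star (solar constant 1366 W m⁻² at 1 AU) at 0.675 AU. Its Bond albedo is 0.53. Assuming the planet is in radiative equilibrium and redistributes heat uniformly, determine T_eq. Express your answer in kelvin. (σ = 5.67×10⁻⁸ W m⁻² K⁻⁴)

T_eq ≈ 281 K

Flux at 0.675 AU: S = 1366/0.675² = 3000 W m⁻².
Energy balance: absorbed = emitted ⇒ πR²·S(1−A) = 4πR²·σT_eq⁴, so T_eq⁴ = S(1−A)/(4σ).
T_eq = [3000 × 0.47 / (4 × 5.67×10⁻⁸)]^(1/4) = (6.21×10⁹)^(1/4) = 281 K.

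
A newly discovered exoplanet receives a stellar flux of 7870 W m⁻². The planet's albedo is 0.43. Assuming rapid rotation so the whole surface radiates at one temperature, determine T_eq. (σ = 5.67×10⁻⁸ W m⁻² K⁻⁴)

T_eq ≈ 375 K

Energy balance: absorbed = emitted ⇒ πR²·S(1−A) = 4πR²·σT_eq⁴, so T_eq⁴ = S(1−A)/(4σ).
T_eq = [7870 × 0.57 / (4 × 5.67×10⁻⁸)]^(1/4) = (1.98×10¹⁰)^(1/4) = 375 K.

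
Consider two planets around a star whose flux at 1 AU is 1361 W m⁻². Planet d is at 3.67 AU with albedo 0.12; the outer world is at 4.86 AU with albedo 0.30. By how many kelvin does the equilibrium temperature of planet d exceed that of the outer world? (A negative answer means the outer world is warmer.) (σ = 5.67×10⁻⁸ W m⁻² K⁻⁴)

ΔT ≈ 25.2 K

T_eq = [S₀(1−A)/(4σd²)]^(1/4), so T ∝ (1−A)^(1/4) / √d.
T₁ = [1361×0.88/(4×5.67×10⁻⁸×3.67²)]^(1/4) = 140.72 K.
T₂ = [1361×0.70/(4×5.67×10⁻⁸×4.86²)]^(1/4) = 115.48 K.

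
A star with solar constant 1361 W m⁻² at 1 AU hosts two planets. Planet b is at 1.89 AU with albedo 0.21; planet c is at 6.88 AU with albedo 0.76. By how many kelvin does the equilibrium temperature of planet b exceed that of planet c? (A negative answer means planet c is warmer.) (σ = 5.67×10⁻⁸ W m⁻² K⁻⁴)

T_eq = [S₀(1−A)/(4σd²)]^(1/4), so T ∝ (1−A)^(1/4) / √d.
T₁ = [1361×0.79/(4×5.67×10⁻⁸×1.89²)]^(1/4) = 190.87 K.
T₂ = [1361×0.24/(4×5.67×10⁻⁸×6.88²)]^(1/4) = 74.27 K.

ΔT ≈ 116.6 K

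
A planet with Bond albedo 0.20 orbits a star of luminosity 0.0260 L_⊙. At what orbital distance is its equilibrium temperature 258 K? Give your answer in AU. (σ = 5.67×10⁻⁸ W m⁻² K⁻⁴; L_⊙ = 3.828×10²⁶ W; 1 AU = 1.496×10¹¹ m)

L = 0.0260 × 3.828×10²⁶ = 9.95×10²⁴ W.
From T_eq⁴ = L(1−A)/(16πσd²): d = √[L(1−A)/(16πσT_eq⁴)].
d = √[9.95×10²⁴ × 0.80 / (16π × 5.67×10⁻⁸ × (258)⁴)] = 2.51×10¹⁰ m = 0.168 AU.

d ≈ 0.168 AU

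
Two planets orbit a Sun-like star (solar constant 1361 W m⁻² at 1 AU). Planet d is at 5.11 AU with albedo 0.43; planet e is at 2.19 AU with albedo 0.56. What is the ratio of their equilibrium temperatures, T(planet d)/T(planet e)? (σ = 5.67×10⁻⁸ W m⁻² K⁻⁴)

T_eq = [S₀(1−A)/(4σd²)]^(1/4), so T ∝ (1−A)^(1/4) / √d.
T₁ = [1361×0.57/(4×5.67×10⁻⁸×5.11²)]^(1/4) = 106.98 K.
T₂ = [1361×0.44/(4×5.67×10⁻⁸×2.19²)]^(1/4) = 153.18 K.

T₁/T₂ ≈ 0.698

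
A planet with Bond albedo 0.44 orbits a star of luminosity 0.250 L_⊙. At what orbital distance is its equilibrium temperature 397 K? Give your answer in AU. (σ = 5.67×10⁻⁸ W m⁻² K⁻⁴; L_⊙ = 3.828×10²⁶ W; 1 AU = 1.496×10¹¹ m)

L = 0.250 × 3.828×10²⁶ = 9.57×10²⁵ W.
From T_eq⁴ = L(1−A)/(16πσd²): d = √[L(1−A)/(16πσT_eq⁴)].
d = √[9.57×10²⁵ × 0.56 / (16π × 5.67×10⁻⁸ × (397)⁴)] = 2.75×10¹⁰ m = 0.184 AU.

d ≈ 0.184 AU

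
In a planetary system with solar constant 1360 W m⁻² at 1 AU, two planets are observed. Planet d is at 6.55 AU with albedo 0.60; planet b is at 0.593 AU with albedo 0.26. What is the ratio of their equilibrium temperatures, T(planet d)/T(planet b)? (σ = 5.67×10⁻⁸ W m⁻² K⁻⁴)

T₁/T₂ ≈ 0.258

T_eq = [S₀(1−A)/(4σd²)]^(1/4), so T ∝ (1−A)^(1/4) / √d.
T₁ = [1360×0.40/(4×5.67×10⁻⁸×6.55²)]^(1/4) = 86.47 K.
T₂ = [1360×0.74/(4×5.67×10⁻⁸×0.593²)]^(1/4) = 335.16 K.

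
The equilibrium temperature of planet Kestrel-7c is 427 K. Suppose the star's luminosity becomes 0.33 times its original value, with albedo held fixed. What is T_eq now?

T_eq ≈ 324 K

T_eq ∝ L^(1/4) · d^(−1/2).
T′ = 427 × 0.33^(1/4) = 324 K.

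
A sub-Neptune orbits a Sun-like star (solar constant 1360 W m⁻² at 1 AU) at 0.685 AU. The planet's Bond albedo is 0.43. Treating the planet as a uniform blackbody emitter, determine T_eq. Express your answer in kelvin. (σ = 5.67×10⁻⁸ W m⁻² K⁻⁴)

T_eq ≈ 292 K

Flux at 0.685 AU: S = 1360/0.685² = 2900 W m⁻².
Energy balance: absorbed = emitted ⇒ πR²·S(1−A) = 4πR²·σT_eq⁴, so T_eq⁴ = S(1−A)/(4σ).
T_eq = [2900 × 0.57 / (4 × 5.67×10⁻⁸)]^(1/4) = (7.28×10⁹)^(1/4) = 292 K.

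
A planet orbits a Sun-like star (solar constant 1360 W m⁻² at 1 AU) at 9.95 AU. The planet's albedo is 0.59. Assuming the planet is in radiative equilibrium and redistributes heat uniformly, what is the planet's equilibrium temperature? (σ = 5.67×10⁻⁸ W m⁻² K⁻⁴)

T_eq ≈ 70.6 K

Flux at 9.95 AU: S = 1360/9.95² = 13.7 W m⁻².
Energy balance: absorbed = emitted ⇒ πR²·S(1−A) = 4πR²·σT_eq⁴, so T_eq⁴ = S(1−A)/(4σ).
T_eq = [13.7 × 0.41 / (4 × 5.67×10⁻⁸)]^(1/4) = (2.48×10⁷)^(1/4) = 70.6 K.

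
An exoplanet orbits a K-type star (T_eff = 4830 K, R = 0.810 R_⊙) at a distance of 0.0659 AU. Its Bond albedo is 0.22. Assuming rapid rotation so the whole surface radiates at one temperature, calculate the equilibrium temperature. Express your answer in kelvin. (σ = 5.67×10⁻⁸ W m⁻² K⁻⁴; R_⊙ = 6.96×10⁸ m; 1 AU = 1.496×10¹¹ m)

R_⋆ = 0.810 × 6.96×10⁸ = 5.64×10⁸ m.
d = 0.0659 AU = 9.86×10⁹ m.
L = 4πR_⋆²σT_⋆⁴ = 4π(5.64×10⁸)² × 5.67×10⁻⁸ × (4830)⁴ = 1.23×10²⁶ W.
S = L/(4πd²) = 1.01×10⁵ W m⁻².
Energy balance: absorbed = emitted ⇒ πR²·S(1−A) = 4πR²·σT_eq⁴, so T_eq⁴ = S(1−A)/(4σ).
T_eq = [1.01×10⁵ × 0.78 / (4 × 5.67×10⁻⁸)]^(1/4) = (3.47×10¹¹)^(1/4) = 768 K.

T_eq ≈ 768 K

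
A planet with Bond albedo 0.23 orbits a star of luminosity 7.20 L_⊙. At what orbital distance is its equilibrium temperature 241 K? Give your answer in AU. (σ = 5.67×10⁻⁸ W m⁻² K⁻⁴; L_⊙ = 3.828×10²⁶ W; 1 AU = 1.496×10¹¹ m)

L = 7.20 × 3.828×10²⁶ = 2.76×10²⁷ W.
From T_eq⁴ = L(1−A)/(16πσd²): d = √[L(1−A)/(16πσT_eq⁴)].
d = √[2.76×10²⁷ × 0.77 / (16π × 5.67×10⁻⁸ × (241)⁴)] = 4.70×10¹¹ m = 3.14 AU.

d ≈ 3.14 AU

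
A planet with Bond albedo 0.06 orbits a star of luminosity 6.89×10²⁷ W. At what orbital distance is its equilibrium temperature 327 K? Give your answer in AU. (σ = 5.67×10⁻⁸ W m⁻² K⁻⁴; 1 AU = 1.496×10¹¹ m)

From T_eq⁴ = L(1−A)/(16πσd²): d = √[L(1−A)/(16πσT_eq⁴)].
d = √[6.89×10²⁷ × 0.94 / (16π × 5.67×10⁻⁸ × (327)⁴)] = 4.46×10¹¹ m = 2.98 AU.

d ≈ 2.98 AU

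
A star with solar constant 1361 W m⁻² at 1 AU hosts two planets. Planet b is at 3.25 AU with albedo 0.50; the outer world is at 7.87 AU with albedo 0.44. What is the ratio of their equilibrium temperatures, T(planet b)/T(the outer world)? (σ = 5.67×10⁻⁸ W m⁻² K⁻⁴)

T_eq = [S₀(1−A)/(4σd²)]^(1/4), so T ∝ (1−A)^(1/4) / √d.
T₁ = [1361×0.50/(4×5.67×10⁻⁸×3.25²)]^(1/4) = 129.82 K.
T₂ = [1361×0.56/(4×5.67×10⁻⁸×7.87²)]^(1/4) = 85.82 K.

T₁/T₂ ≈ 1.513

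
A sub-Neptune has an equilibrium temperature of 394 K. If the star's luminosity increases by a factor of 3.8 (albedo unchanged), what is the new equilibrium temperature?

T_eq ∝ L^(1/4) · d^(−1/2).
T′ = 394 × 3.8^(1/4) = 550 K.

T_eq ≈ 550 K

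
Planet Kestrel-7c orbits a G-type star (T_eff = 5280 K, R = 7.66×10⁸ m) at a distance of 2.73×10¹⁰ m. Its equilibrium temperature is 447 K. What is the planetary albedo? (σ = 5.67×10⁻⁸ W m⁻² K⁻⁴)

A ≈ 0.74

L = 4πR_⋆²σT_⋆⁴ = 4π(7.66×10⁸)² × 5.67×10⁻⁸ × (5280)⁴ = 3.25×10²⁶ W.
S = L/(4πd²) = 3.47×10⁴ W m⁻².
From T_eq⁴ = S(1−A)/(4σ): 1−A = 4σT_eq⁴/S.
1−A = 4 × 5.67×10⁻⁸ × (447)⁴ / 3.47×10⁴ = 0.261.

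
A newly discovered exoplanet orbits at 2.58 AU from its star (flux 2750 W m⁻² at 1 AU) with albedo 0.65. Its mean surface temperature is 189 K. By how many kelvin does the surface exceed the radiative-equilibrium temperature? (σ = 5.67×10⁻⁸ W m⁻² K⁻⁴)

S = 2750/2.58² = 413.1 W m⁻².
T_eq = [S(1−A)/(4σ)]^(1/4) = [413.1×0.35/(4×5.67×10⁻⁸)]^(1/4) = 158.9 K.
ΔT = T_surf − T_eq = 189 − 158.9.

ΔT ≈ 30.1 K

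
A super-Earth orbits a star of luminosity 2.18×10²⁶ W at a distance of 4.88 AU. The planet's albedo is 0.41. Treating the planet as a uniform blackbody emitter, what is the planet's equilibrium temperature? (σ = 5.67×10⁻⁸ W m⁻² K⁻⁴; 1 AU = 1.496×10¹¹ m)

d = 4.88 AU = 7.30×10¹¹ m.
Flux: S = L/(4πd²) = 2.18×10²⁶/(4π×(7.30×10¹¹)²) = 32.5 W m⁻².
Energy balance: absorbed = emitted ⇒ πR²·S(1−A) = 4πR²·σT_eq⁴, so T_eq⁴ = S(1−A)/(4σ).
T_eq = [32.5 × 0.59 / (4 × 5.67×10⁻⁸)]^(1/4) = (8.47×10⁷)^(1/4) = 95.9 K.

T_eq ≈ 95.9 K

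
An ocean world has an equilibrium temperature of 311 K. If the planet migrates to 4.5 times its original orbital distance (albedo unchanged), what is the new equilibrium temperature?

T_eq ≈ 147 K

T_eq ∝ L^(1/4) · d^(−1/2).
T′ = 311 / 4.5^(1/2) = 147 K.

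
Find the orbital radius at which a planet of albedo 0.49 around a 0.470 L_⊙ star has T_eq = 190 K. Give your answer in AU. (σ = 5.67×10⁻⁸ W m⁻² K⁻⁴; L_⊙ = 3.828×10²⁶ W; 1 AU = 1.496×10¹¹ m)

L = 0.470 × 3.828×10²⁶ = 1.80×10²⁶ W.
From T_eq⁴ = L(1−A)/(16πσd²): d = √[L(1−A)/(16πσT_eq⁴)].
d = √[1.80×10²⁶ × 0.51 / (16π × 5.67×10⁻⁸ × (190)⁴)] = 1.57×10¹¹ m = 1.05 AU.

d ≈ 1.05 AU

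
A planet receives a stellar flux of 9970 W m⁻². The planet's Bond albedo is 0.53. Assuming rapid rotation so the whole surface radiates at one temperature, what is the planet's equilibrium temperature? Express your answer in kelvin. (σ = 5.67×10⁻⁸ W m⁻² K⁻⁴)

Energy balance: absorbed = emitted ⇒ πR²·S(1−A) = 4πR²·σT_eq⁴, so T_eq⁴ = S(1−A)/(4σ).
T_eq = [9970 × 0.47 / (4 × 5.67×10⁻⁸)]^(1/4) = (2.07×10¹⁰)^(1/4) = 379 K.

T_eq ≈ 379 K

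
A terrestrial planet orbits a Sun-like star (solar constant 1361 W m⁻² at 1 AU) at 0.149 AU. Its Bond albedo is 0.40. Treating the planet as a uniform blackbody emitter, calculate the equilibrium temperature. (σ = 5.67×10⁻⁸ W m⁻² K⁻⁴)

T_eq ≈ 635 K

Flux at 0.149 AU: S = 1361/0.149² = 6.13×10⁴ W m⁻².
Energy balance: absorbed = emitted ⇒ πR²·S(1−A) = 4πR²·σT_eq⁴, so T_eq⁴ = S(1−A)/(4σ).
T_eq = [6.13×10⁴ × 0.60 / (4 × 5.67×10⁻⁸)]^(1/4) = (1.62×10¹¹)^(1/4) = 635 K.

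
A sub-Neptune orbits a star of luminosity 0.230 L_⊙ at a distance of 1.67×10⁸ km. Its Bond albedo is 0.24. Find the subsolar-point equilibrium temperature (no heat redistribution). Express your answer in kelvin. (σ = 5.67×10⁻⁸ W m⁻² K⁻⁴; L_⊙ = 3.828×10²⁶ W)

T_ss ≈ 241 K

d = 1.67×10⁸ km = 1.67×10¹¹ m.
L = 0.230 × 3.828×10²⁶ = 8.80×10²⁵ W.
Flux: S = L/(4πd²) = 8.80×10²⁵/(4π×(1.67×10¹¹)²) = 251 W m⁻².
At the subsolar point the surface absorbs S(1−A) and emits σT⁴ per unit area — no factor of 4, since only the local patch is in balance.
T = [251 × 0.76 / 5.67×10⁻⁸]^(1/4) = (3.37×10⁹)^(1/4) = 241 K.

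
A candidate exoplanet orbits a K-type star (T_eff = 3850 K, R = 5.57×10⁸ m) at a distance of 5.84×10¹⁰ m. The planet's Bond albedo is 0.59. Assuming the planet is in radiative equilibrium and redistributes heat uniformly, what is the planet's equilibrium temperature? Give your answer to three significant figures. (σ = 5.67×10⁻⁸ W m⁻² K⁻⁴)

L = 4πR_⋆²σT_⋆⁴ = 4π(5.57×10⁸)² × 5.67×10⁻⁸ × (3850)⁴ = 4.86×10²⁵ W.
S = L/(4πd²) = 1130 W m⁻².
Energy balance: absorbed = emitted ⇒ πR²·S(1−A) = 4πR²·σT_eq⁴, so T_eq⁴ = S(1−A)/(4σ).
T_eq = [1130 × 0.41 / (4 × 5.67×10⁻⁸)]^(1/4) = (2.05×10⁹)^(1/4) = 213 K.

T_eq ≈ 213 K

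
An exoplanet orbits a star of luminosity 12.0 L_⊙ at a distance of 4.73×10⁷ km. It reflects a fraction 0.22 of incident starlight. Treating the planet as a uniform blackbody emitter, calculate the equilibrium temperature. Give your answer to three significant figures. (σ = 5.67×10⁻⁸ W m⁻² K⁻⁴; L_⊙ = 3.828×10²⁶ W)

d = 4.73×10⁷ km = 4.73×10¹⁰ m.
L = 12.0 × 3.828×10²⁶ = 4.59×10²⁷ W.
Flux: S = L/(4πd²) = 4.59×10²⁷/(4π×(4.73×10¹⁰)²) = 1.63×10⁵ W m⁻².
Energy balance: absorbed = emitted ⇒ πR²·S(1−A) = 4πR²·σT_eq⁴, so T_eq⁴ = S(1−A)/(4σ).
T_eq = [1.63×10⁵ × 0.78 / (4 × 5.67×10⁻⁸)]^(1/4) = (5.62×10¹¹)^(1/4) = 866 K.

T_eq ≈ 866 K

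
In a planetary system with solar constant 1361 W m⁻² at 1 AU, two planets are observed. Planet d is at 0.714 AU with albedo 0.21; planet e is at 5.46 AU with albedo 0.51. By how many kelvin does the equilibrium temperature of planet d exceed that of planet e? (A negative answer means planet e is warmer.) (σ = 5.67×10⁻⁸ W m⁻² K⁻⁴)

ΔT ≈ 210.9 K

T_eq = [S₀(1−A)/(4σd²)]^(1/4), so T ∝ (1−A)^(1/4) / √d.
T₁ = [1361×0.79/(4×5.67×10⁻⁸×0.714²)]^(1/4) = 310.54 K.
T₂ = [1361×0.49/(4×5.67×10⁻⁸×5.46²)]^(1/4) = 99.66 K.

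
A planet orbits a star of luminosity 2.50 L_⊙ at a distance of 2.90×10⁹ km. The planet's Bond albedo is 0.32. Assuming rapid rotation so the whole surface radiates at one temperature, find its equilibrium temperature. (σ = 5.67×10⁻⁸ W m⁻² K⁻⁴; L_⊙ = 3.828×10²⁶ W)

T_eq ≈ 72.2 K

d = 2.90×10⁹ km = 2.90×10¹² m.
L = 2.50 × 3.828×10²⁶ = 9.57×10²⁶ W.
Flux: S = L/(4πd²) = 9.57×10²⁶/(4π×(2.90×10¹²)²) = 9.06 W m⁻².
Energy balance: absorbed = emitted ⇒ πR²·S(1−A) = 4πR²·σT_eq⁴, so T_eq⁴ = S(1−A)/(4σ).
T_eq = [9.06 × 0.68 / (4 × 5.67×10⁻⁸)]^(1/4) = (2.72×10⁷)^(1/4) = 72.2 K.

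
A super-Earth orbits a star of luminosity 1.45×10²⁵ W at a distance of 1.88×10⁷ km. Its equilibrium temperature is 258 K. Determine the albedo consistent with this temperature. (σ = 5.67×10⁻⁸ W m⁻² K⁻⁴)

d = 1.88×10⁷ km = 1.88×10¹⁰ m.
Flux: S = L/(4πd²) = 1.45×10²⁵/(4π×(1.88×10¹⁰)²) = 3260 W m⁻².
From T_eq⁴ = S(1−A)/(4σ): 1−A = 4σT_eq⁴/S.
1−A = 4 × 5.67×10⁻⁸ × (258)⁴ / 3260 = 0.308.

A ≈ 0.69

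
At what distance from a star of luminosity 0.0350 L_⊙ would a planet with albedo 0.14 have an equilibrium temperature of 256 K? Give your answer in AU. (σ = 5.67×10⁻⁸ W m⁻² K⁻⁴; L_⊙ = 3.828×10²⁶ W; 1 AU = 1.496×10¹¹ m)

d ≈ 0.205 AU

L = 0.0350 × 3.828×10²⁶ = 1.34×10²⁵ W.
From T_eq⁴ = L(1−A)/(16πσd²): d = √[L(1−A)/(16πσT_eq⁴)].
d = √[1.34×10²⁵ × 0.86 / (16π × 5.67×10⁻⁸ × (256)⁴)] = 3.07×10¹⁰ m = 0.205 AU.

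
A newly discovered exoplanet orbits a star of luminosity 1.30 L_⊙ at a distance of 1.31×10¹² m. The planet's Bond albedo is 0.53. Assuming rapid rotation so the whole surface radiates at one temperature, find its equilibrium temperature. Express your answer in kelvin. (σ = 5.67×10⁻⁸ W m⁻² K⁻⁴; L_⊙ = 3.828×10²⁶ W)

T_eq ≈ 83.2 K

L = 1.30 × 3.828×10²⁶ = 4.98×10²⁶ W.
Flux: S = L/(4πd²) = 4.98×10²⁶/(4π×(1.31×10¹²)²) = 23.1 W m⁻².
Energy balance: absorbed = emitted ⇒ πR²·S(1−A) = 4πR²·σT_eq⁴, so T_eq⁴ = S(1−A)/(4σ).
T_eq = [23.1 × 0.47 / (4 × 5.67×10⁻⁸)]^(1/4) = (4.78×10⁷)^(1/4) = 83.2 K.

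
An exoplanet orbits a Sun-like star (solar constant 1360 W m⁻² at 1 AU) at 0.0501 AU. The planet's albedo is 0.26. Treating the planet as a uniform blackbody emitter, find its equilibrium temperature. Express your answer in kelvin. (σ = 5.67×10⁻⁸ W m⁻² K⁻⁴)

Flux at 0.0501 AU: S = 1360/0.0501² = 5.42×10⁵ W m⁻².
Energy balance: absorbed = emitted ⇒ πR²·S(1−A) = 4πR²·σT_eq⁴, so T_eq⁴ = S(1−A)/(4σ).
T_eq = [5.42×10⁵ × 0.74 / (4 × 5.67×10⁻⁸)]^(1/4) = (1.77×10¹²)^(1/4) = 1150 K.

T_eq ≈ 1150 K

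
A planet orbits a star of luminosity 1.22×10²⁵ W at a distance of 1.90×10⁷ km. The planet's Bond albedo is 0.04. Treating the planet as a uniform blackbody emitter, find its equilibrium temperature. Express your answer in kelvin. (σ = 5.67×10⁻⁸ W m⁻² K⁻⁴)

T_eq ≈ 327 K

d = 1.90×10⁷ km = 1.90×10¹⁰ m.
Flux: S = L/(4πd²) = 1.22×10²⁵/(4π×(1.90×10¹⁰)²) = 2690 W m⁻².
Energy balance: absorbed = emitted ⇒ πR²·S(1−A) = 4πR²·σT_eq⁴, so T_eq⁴ = S(1−A)/(4σ).
T_eq = [2690 × 0.96 / (4 × 5.67×10⁻⁸)]^(1/4) = (1.14×10¹⁰)^(1/4) = 327 K.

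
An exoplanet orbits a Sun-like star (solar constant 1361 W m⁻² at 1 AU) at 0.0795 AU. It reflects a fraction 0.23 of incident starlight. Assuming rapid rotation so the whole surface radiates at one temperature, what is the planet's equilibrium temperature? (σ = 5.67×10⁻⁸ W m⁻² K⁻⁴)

T_eq ≈ 925 K

Flux at 0.0795 AU: S = 1361/0.0795² = 2.15×10⁵ W m⁻².
Energy balance: absorbed = emitted ⇒ πR²·S(1−A) = 4πR²·σT_eq⁴, so T_eq⁴ = S(1−A)/(4σ).
T_eq = [2.15×10⁵ × 0.77 / (4 × 5.67×10⁻⁸)]^(1/4) = (7.31×10¹¹)^(1/4) = 925 K.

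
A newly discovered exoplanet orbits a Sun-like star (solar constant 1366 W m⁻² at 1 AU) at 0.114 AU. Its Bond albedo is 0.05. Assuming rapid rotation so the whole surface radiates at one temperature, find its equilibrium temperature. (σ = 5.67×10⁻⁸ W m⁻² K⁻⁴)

Flux at 0.114 AU: S = 1366/0.114² = 1.05×10⁵ W m⁻².
Energy balance: absorbed = emitted ⇒ πR²·S(1−A) = 4πR²·σT_eq⁴, so T_eq⁴ = S(1−A)/(4σ).
T_eq = [1.05×10⁵ × 0.95 / (4 × 5.67×10⁻⁸)]^(1/4) = (4.40×10¹¹)^(1/4) = 815 K.

T_eq ≈ 815 K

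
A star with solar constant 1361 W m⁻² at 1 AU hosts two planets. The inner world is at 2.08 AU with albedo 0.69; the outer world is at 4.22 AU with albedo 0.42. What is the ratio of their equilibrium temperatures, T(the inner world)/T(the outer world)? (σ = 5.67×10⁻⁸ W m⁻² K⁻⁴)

T₁/T₂ ≈ 1.218

T_eq = [S₀(1−A)/(4σd²)]^(1/4), so T ∝ (1−A)^(1/4) / √d.
T₁ = [1361×0.31/(4×5.67×10⁻⁸×2.08²)]^(1/4) = 144.00 K.
T₂ = [1361×0.58/(4×5.67×10⁻⁸×4.22²)]^(1/4) = 118.24 K.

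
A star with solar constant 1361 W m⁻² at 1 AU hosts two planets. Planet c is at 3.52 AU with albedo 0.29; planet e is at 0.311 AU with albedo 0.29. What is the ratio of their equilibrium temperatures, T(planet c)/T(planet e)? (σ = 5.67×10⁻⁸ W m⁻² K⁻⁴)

T_eq = [S₀(1−A)/(4σd²)]^(1/4), so T ∝ (1−A)^(1/4) / √d.
T₁ = [1361×0.71/(4×5.67×10⁻⁸×3.52²)]^(1/4) = 136.17 K.
T₂ = [1361×0.71/(4×5.67×10⁻⁸×0.311²)]^(1/4) = 458.13 K.

T₁/T₂ ≈ 0.297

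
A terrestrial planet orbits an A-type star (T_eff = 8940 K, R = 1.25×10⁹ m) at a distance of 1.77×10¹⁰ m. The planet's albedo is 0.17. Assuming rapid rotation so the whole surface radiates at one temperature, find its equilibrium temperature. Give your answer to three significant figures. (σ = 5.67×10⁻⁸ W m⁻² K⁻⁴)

T_eq ≈ 1600 K

L = 4πR_⋆²σT_⋆⁴ = 4π(1.25×10⁹)² × 5.67×10⁻⁸ × (8940)⁴ = 7.11×10²⁷ W.
S = L/(4πd²) = 1.81×10⁶ W m⁻².
Energy balance: absorbed = emitted ⇒ πR²·S(1−A) = 4πR²·σT_eq⁴, so T_eq⁴ = S(1−A)/(4σ).
T_eq = [1.81×10⁶ × 0.83 / (4 × 5.67×10⁻⁸)]^(1/4) = (6.61×10¹²)^(1/4) = 1600 K.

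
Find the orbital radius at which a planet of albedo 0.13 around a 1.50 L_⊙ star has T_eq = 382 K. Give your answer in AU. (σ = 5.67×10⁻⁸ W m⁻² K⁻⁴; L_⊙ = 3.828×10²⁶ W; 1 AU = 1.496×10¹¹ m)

d ≈ 0.606 AU

L = 1.50 × 3.828×10²⁶ = 5.74×10²⁶ W.
From T_eq⁴ = L(1−A)/(16πσd²): d = √[L(1−A)/(16πσT_eq⁴)].
d = √[5.74×10²⁶ × 0.87 / (16π × 5.67×10⁻⁸ × (382)⁴)] = 9.07×10¹⁰ m = 0.606 AU.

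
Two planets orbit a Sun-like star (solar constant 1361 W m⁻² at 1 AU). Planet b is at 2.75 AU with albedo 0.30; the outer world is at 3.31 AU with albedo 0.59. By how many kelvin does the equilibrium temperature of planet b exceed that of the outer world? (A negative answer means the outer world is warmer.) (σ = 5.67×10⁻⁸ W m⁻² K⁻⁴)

ΔT ≈ 31.1 K

T_eq = [S₀(1−A)/(4σd²)]^(1/4), so T ∝ (1−A)^(1/4) / √d.
T₁ = [1361×0.70/(4×5.67×10⁻⁸×2.75²)]^(1/4) = 153.52 K.
T₂ = [1361×0.41/(4×5.67×10⁻⁸×3.31²)]^(1/4) = 122.42 K.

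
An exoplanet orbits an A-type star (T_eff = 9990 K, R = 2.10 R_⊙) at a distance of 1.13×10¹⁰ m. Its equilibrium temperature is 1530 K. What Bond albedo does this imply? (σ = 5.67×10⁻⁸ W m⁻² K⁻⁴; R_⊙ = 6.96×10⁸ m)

A ≈ 0.87

R_⋆ = 2.10 × 6.96×10⁸ = 1.46×10⁹ m.
L = 4πR_⋆²σT_⋆⁴ = 4π(1.46×10⁹)² × 5.67×10⁻⁸ × (9990)⁴ = 1.52×10²⁸ W.
S = L/(4πd²) = 9.45×10⁶ W m⁻².
From T_eq⁴ = S(1−A)/(4σ): 1−A = 4σT_eq⁴/S.
1−A = 4 × 5.67×10⁻⁸ × (1530)⁴ / 9.45×10⁶ = 0.132.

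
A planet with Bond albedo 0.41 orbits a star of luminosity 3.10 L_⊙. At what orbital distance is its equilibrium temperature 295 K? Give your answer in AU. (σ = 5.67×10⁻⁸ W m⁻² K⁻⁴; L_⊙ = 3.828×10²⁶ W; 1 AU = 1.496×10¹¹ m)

L = 3.10 × 3.828×10²⁶ = 1.19×10²⁷ W.
From T_eq⁴ = L(1−A)/(16πσd²): d = √[L(1−A)/(16πσT_eq⁴)].
d = √[1.19×10²⁷ × 0.59 / (16π × 5.67×10⁻⁸ × (295)⁴)] = 1.80×10¹¹ m = 1.20 AU.

d ≈ 1.20 AU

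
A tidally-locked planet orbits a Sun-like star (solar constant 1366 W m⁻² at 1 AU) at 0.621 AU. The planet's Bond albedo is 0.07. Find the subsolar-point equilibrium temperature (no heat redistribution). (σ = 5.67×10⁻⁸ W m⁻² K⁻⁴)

Flux at 0.621 AU: S = 1366/0.621² = 3540 W m⁻².
At the subsolar point the surface absorbs S(1−A) and emits σT⁴ per unit area — no factor of 4, since only the local patch is in balance.
T = [3540 × 0.93 / 5.67×10⁻⁸]^(1/4) = (5.81×10¹⁰)^(1/4) = 491 K.

T_ss ≈ 491 K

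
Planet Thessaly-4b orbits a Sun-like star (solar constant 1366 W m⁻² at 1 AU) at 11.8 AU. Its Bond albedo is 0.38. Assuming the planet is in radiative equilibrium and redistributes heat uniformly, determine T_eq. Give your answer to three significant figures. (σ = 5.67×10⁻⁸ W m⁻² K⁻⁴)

Flux at 11.8 AU: S = 1366/11.8² = 9.81 W m⁻².
Energy balance: absorbed = emitted ⇒ πR²·S(1−A) = 4πR²·σT_eq⁴, so T_eq⁴ = S(1−A)/(4σ).
T_eq = [9.81 × 0.62 / (4 × 5.67×10⁻⁸)]^(1/4) = (2.68×10⁷)^(1/4) = 72.0 K.

T_eq ≈ 72.0 K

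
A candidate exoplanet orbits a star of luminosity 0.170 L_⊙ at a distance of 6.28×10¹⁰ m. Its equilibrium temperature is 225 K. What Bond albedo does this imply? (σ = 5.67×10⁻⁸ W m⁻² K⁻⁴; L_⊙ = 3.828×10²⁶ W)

A ≈ 0.56

L = 0.170 × 3.828×10²⁶ = 6.51×10²⁵ W.
Flux: S = L/(4πd²) = 6.51×10²⁵/(4π×(6.28×10¹⁰)²) = 1310 W m⁻².
From T_eq⁴ = S(1−A)/(4σ): 1−A = 4σT_eq⁴/S.
1−A = 4 × 5.67×10⁻⁸ × (225)⁴ / 1310 = 0.443.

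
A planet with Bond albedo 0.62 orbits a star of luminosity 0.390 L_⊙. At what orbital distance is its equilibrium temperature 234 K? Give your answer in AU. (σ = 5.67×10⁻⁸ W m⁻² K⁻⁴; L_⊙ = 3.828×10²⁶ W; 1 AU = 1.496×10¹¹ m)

d ≈ 0.545 AU

L = 0.390 × 3.828×10²⁶ = 1.49×10²⁶ W.
From T_eq⁴ = L(1−A)/(16πσd²): d = √[L(1−A)/(16πσT_eq⁴)].
d = √[1.49×10²⁶ × 0.38 / (16π × 5.67×10⁻⁸ × (234)⁴)] = 8.15×10¹⁰ m = 0.545 AU.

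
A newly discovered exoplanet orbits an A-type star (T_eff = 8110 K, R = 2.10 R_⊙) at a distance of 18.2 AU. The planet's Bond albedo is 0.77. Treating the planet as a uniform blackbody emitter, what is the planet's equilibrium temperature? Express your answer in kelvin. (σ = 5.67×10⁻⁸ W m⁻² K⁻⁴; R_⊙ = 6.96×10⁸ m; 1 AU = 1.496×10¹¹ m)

R_⋆ = 2.10 × 6.96×10⁸ = 1.46×10⁹ m.
d = 18.2 AU = 2.72×10¹² m.
L = 4πR_⋆²σT_⋆⁴ = 4π(1.46×10⁹)² × 5.67×10⁻⁸ × (8110)⁴ = 6.58×10²⁷ W.
S = L/(4πd²) = 70.7 W m⁻².
Energy balance: absorbed = emitted ⇒ πR²·S(1−A) = 4πR²·σT_eq⁴, so T_eq⁴ = S(1−A)/(4σ).
T_eq = [70.7 × 0.23 / (4 × 5.67×10⁻⁸)]^(1/4) = (7.17×10⁷)^(1/4) = 92.0 K.

T_eq ≈ 92.0 K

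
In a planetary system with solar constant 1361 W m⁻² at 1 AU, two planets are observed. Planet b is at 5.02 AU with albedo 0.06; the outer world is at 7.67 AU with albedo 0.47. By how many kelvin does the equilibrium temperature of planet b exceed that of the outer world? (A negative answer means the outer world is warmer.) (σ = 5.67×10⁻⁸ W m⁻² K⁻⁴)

T_eq = [S₀(1−A)/(4σd²)]^(1/4), so T ∝ (1−A)^(1/4) / √d.
T₁ = [1361×0.94/(4×5.67×10⁻⁸×5.02²)]^(1/4) = 122.32 K.
T₂ = [1361×0.53/(4×5.67×10⁻⁸×7.67²)]^(1/4) = 85.75 K.

ΔT ≈ 36.6 K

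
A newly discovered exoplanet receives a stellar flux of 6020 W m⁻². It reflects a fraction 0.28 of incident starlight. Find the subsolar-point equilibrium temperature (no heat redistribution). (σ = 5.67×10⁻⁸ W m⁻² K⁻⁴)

T_ss ≈ 526 K

At the subsolar point the surface absorbs S(1−A) and emits σT⁴ per unit area — no factor of 4, since only the local patch is in balance.
T = [6020 × 0.72 / 5.67×10⁻⁸]^(1/4) = (7.64×10¹⁰)^(1/4) = 526 K.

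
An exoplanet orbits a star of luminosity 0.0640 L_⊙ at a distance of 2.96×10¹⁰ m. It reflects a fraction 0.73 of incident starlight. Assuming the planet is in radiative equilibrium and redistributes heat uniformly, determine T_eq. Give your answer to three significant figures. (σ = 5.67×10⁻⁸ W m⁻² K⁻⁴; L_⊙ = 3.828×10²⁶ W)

T_eq ≈ 227 K

L = 0.0640 × 3.828×10²⁶ = 2.45×10²⁵ W.
Flux: S = L/(4πd²) = 2.45×10²⁵/(4π×(2.96×10¹⁰)²) = 2230 W m⁻².
Energy balance: absorbed = emitted ⇒ πR²·S(1−A) = 4πR²·σT_eq⁴, so T_eq⁴ = S(1−A)/(4σ).
T_eq = [2230 × 0.27 / (4 × 5.67×10⁻⁸)]^(1/4) = (2.65×10⁹)^(1/4) = 227 K.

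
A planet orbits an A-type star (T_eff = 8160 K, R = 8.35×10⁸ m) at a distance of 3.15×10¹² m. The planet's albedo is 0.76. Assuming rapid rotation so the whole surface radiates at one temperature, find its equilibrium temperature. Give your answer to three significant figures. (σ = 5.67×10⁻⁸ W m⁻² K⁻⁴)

L = 4πR_⋆²σT_⋆⁴ = 4π(8.35×10⁸)² × 5.67×10⁻⁸ × (8160)⁴ = 2.20×10²⁷ W.
S = L/(4πd²) = 17.7 W m⁻².
Energy balance: absorbed = emitted ⇒ πR²·S(1−A) = 4πR²·σT_eq⁴, so T_eq⁴ = S(1−A)/(4σ).
T_eq = [17.7 × 0.24 / (4 × 5.67×10⁻⁸)]^(1/4) = (1.87×10⁷)^(1/4) = 65.8 K.

T_eq ≈ 65.8 K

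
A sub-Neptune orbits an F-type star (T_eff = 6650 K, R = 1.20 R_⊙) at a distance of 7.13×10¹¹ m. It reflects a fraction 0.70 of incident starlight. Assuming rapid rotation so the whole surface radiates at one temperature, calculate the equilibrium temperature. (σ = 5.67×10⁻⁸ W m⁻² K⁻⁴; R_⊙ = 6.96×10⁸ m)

R_⋆ = 1.20 × 6.96×10⁸ = 8.35×10⁸ m.
L = 4πR_⋆²σT_⋆⁴ = 4π(8.35×10⁸)² × 5.67×10⁻⁸ × (6650)⁴ = 9.72×10²⁶ W.
S = L/(4πd²) = 152 W m⁻².
Energy balance: absorbed = emitted ⇒ πR²·S(1−A) = 4πR²·σT_eq⁴, so T_eq⁴ = S(1−A)/(4σ).
T_eq = [152 × 0.30 / (4 × 5.67×10⁻⁸)]^(1/4) = (2.01×10⁸)^(1/4) = 119 K.

T_eq ≈ 119 K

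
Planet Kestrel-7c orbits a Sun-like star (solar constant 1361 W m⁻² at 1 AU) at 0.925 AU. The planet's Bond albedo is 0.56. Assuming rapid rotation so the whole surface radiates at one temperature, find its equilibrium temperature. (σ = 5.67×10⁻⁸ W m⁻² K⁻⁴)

T_eq ≈ 236 K

Flux at 0.925 AU: S = 1361/0.925² = 1590 W m⁻².
Energy balance: absorbed = emitted ⇒ πR²·S(1−A) = 4πR²·σT_eq⁴, so T_eq⁴ = S(1−A)/(4σ).
T_eq = [1590 × 0.44 / (4 × 5.67×10⁻⁸)]^(1/4) = (3.09×10⁹)^(1/4) = 236 K.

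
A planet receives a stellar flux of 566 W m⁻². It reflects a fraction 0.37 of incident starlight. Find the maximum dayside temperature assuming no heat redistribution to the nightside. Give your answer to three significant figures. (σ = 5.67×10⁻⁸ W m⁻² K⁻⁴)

T_ss ≈ 282 K

With no redistribution each surface element balances locally: S(1−A) = σT⁴.
T = [566 × 0.63 / 5.67×10⁻⁸]^(1/4) = (6.29×10⁹)^(1/4) = 282 K.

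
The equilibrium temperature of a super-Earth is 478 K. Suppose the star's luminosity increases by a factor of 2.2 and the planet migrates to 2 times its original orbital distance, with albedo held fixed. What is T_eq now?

T_eq ∝ L^(1/4) · d^(−1/2).
T′ = 478 × 2.2^(1/4) / 2^(1/2) = 412 K.

T_eq ≈ 412 K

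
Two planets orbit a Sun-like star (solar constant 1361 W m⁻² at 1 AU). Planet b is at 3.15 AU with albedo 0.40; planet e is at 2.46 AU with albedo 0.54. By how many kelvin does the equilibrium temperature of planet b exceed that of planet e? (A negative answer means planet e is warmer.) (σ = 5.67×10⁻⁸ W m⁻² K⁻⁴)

ΔT ≈ -8.1 K

T_eq = [S₀(1−A)/(4σd²)]^(1/4), so T ∝ (1−A)^(1/4) / √d.
T₁ = [1361×0.60/(4×5.67×10⁻⁸×3.15²)]^(1/4) = 138.02 K.
T₂ = [1361×0.46/(4×5.67×10⁻⁸×2.46²)]^(1/4) = 146.14 K.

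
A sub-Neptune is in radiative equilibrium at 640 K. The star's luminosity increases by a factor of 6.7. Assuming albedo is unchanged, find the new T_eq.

T_eq ≈ 1030 K

T_eq ∝ L^(1/4) · d^(−1/2).
T′ = 640 × 6.7^(1/4) = 1030 K.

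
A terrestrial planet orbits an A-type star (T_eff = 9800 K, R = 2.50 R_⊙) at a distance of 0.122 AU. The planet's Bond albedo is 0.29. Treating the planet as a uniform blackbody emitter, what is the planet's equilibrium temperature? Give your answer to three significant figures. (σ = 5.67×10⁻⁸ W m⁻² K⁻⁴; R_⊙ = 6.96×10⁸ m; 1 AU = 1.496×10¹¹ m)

T_eq ≈ 1960 K

R_⋆ = 2.50 × 6.96×10⁸ = 1.74×10⁹ m.
d = 0.122 AU = 1.83×10¹⁰ m.
L = 4πR_⋆²σT_⋆⁴ = 4π(1.74×10⁹)² × 5.67×10⁻⁸ × (9800)⁴ = 1.99×10²⁸ W.
S = L/(4πd²) = 4.75×10⁶ W m⁻².
Energy balance: absorbed = emitted ⇒ πR²·S(1−A) = 4πR²·σT_eq⁴, so T_eq⁴ = S(1−A)/(4σ).
T_eq = [4.75×10⁶ × 0.71 / (4 × 5.67×10⁻⁸)]^(1/4) = (1.49×10¹³)^(1/4) = 1960 K.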